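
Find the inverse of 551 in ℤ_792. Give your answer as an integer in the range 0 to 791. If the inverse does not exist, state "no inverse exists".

Apply the Euclidean algorithm to 792 and 551:
792 = 1*551 + 241
551 = 2*241 + 69
241 = 3*69 + 34
69 = 2*34 + 1
34 = 34*1 + 0
gcd = 1, so the inverse exists. Back-substitute:
1 = 69 − 2·34
1 = −2·241 + 7·69
1 = 7·551 − 16·241
1 = −16·792 + 23·551
So 551·23 ≡ 1 (mod 792).

23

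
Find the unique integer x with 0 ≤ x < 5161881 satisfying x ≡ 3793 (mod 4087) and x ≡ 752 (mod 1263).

Write x = 3793 + 4087·k. Then 4087·k ≡ 752 − 3793 ≡ 748 (mod 1263).
Need 4087⁻¹ mod 1263. Extended Euclid on (1263, 298):
1263 = 4×298 + 71
298 = 4×71 + 14
71 = 5×14 + 1
14 = 14×1 + 0
Back-substitute:
1 = 71 − 5·14
1 = −5·298 + 21·71
1 = 21·1263 − 89·298
4087⁻¹ ≡ 1174 (mod 1263), so k ≡ 1174·748 ≡ 367 (mod 1263).
x = 3793 + 4087·367 = 1503722.

1503722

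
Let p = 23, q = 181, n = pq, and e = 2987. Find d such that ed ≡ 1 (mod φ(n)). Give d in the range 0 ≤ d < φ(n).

3203

φ(n) = (p−1)(q−1) = 22·180 = 3960.
Need d with 2987·d ≡ 1 (mod 3960). Apply the extended Euclidean algorithm:
3960 = 1·2987 + 973
2987 = 3·973 + 68
973 = 14·68 + 21
68 = 3·21 + 5
21 = 4·5 + 1
5 = 5·1 + 0
Back-substitute:
1 = 21 − 4·5
1 = −4·68 + 13·21
1 = 13·973 − 186·68
1 = −186·2987 + 571·973
1 = 571·3960 − 757·2987
So 2987·(-757) ≡ 1 (mod 3960), hence d ≡ -757 ≡ 3203 (mod 3960).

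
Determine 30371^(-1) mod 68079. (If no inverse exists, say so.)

no inverse exists

Euclidean algorithm on 68079, 30371:
68079 = 2*30371 + 7337
30371 = 4*7337 + 1023
7337 = 7*1023 + 176
1023 = 5*176 + 143
176 = 1*143 + 33
143 = 4*33 + 11
33 = 3*11 + 0
Since gcd = 11 > 1, 30371 is not a unit mod 68079.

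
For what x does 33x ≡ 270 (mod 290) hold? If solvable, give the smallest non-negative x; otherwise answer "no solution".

First find gcd(33, 290):
290 = 8*33 + 26
33 = 1*26 + 7
26 = 3*7 + 5
7 = 1*5 + 2
5 = 2*2 + 1
2 = 2*1 + 0
gcd = 1, so a unique solution mod 290 exists.
Back-substitute for the Bézout coefficients:
1 = 5 − 2·2
1 = −2·7 + 3·5
1 = 3·26 − 11·7
1 = −11·33 + 14·26
1 = 14·290 − 123·33
So 33·(-123) ≡ 1 (mod 290), giving 33⁻¹ ≡ 167.
x ≡ 33⁻¹·270 ≡ 167·270 ≡ 140 (mod 290).

140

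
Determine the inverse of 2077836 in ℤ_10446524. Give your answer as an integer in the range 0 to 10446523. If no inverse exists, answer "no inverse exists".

Euclidean algorithm on 10446524, 2077836:
10446524 = 5*2077836 + 57344
2077836 = 36*57344 + 13452
57344 = 4*13452 + 3536
13452 = 3*3536 + 2844
3536 = 1*2844 + 692
2844 = 4*692 + 76
692 = 9*76 + 8
76 = 9*8 + 4
8 = 2*4 + 0
The gcd is 4, not 1, hence no inverse exists.

no inverse exists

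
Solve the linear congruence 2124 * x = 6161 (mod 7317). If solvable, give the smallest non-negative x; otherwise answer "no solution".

gcd(2124, 7317):
7317 = 3·2124 + 945
2124 = 2·945 + 234
945 = 4·234 + 9
234 = 26·9 + 0
gcd = 9, but 9 ∤ 6161, so the congruence has no solution.

no solution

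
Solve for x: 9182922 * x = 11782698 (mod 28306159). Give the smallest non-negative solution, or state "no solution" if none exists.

no solution

gcd(9182922, 28306159):
28306159 = 3·9182922 + 757393
9182922 = 12·757393 + 94206
757393 = 8·94206 + 3745
94206 = 25·3745 + 581
3745 = 6·581 + 259
581 = 2·259 + 63
259 = 4·63 + 7
63 = 9·7 + 0
gcd = 7, but 7 ∤ 11782698, so the congruence has no solution.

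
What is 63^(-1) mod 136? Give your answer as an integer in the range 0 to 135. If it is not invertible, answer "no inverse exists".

95

Apply the Euclidean algorithm to 136 and 63:
136 = 2*63 + 10
63 = 6*10 + 3
10 = 3*3 + 1
3 = 3*1 + 0
Since gcd(63, 136) = 1, back-substitute to write 1 as a combination:
1 = 10 − 3·3
1 = −3·63 + 19·10
1 = 19·136 − 41·63
Thus 63·(-41) ≡ 1 (mod 136); reducing, -41 mod 136 = 95.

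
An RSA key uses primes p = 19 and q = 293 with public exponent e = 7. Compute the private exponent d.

751

φ(n) = (p−1)(q−1) = 18·292 = 5256.
Need d with 7·d ≡ 1 (mod 5256). Apply the extended Euclidean algorithm:
5256 = 750*7 + 6
7 = 1*6 + 1
6 = 6*1 + 0
Back-substitute:
1 = 7 − 6
1 = −5256 + 751·7
So 7·751 ≡ 1 (mod 5256), hence d = 751.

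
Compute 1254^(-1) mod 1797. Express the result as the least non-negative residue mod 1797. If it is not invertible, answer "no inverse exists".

Compute gcd(1254, 1797):
1797 = 1×1254 + 543
1254 = 2×543 + 168
543 = 3×168 + 39
168 = 4×39 + 12
39 = 3×12 + 3
12 = 4×3 + 0
Since gcd = 3 > 1, 1254 is not a unit mod 1797.

no inverse exists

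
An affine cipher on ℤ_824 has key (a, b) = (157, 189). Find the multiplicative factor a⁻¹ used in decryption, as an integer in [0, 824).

21

gcd(824, 157) by repeated division:
824 = 5×157 + 39
157 = 4×39 + 1
39 = 39×1 + 0
Since gcd(157, 824) = 1, back-substitute to write 1 as a combination:
1 = 157 − 4·39
1 = −4·824 + 21·157
So 157·21 ≡ 1 (mod 824).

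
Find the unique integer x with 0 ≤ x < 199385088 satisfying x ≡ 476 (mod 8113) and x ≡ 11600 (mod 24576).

Write x = 476 + 8113·k. Then 8113·k ≡ 11600 − 476 ≡ 11124 (mod 24576).
Need 8113⁻¹ mod 24576. Extended Euclid on (24576, 8113):
24576 = 3×8113 + 237
8113 = 34×237 + 55
237 = 4×55 + 17
55 = 3×17 + 4
17 = 4×4 + 1
4 = 4×1 + 0
Back-substitute:
1 = 17 − 4·4
1 = −4·55 + 13·17
1 = 13·237 − 56·55
1 = −56·8113 + 1917·237
1 = 1917·24576 − 5807·8113
8113⁻¹ ≡ 18769 (mod 24576), so k ≡ 18769·11124 ≡ 13236 (mod 24576).
x = 476 + 8113·13236 = 107384144.

107384144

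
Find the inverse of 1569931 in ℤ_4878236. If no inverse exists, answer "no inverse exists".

Compute gcd(1569931, 4878236):
4878236 = 3*1569931 + 168443
1569931 = 9*168443 + 53944
168443 = 3*53944 + 6611
53944 = 8*6611 + 1056
6611 = 6*1056 + 275
1056 = 3*275 + 231
275 = 1*231 + 44
231 = 5*44 + 11
44 = 4*11 + 0
Since gcd = 11 > 1, 1569931 is not a unit mod 4878236.

no inverse exists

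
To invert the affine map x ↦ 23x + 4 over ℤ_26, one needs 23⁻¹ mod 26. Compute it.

17

Extended Euclidean algorithm:
26 = 1·23 + 3
23 = 7·3 + 2
3 = 1·2 + 1
2 = 2·1 + 0
gcd = 1, so the inverse exists. Back-substitute:
1 = 3 − 2
1 = −23 + 8·3
1 = 8·26 − 9·23
So 23·(-9) ≡ 1 (mod 26), and -9 ≡ 17 (mod 26).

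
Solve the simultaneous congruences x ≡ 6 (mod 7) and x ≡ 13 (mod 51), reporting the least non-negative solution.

Write x = 6 + 7·k. Then 7·k ≡ 13 − 6 ≡ 7 (mod 51).
Need 7⁻¹ mod 51. Extended Euclid on (51, 7):
51 = 7×7 + 2
7 = 3×2 + 1
2 = 2×1 + 0
Back-substitute:
1 = 7 − 3·2
1 = −3·51 + 22·7
7⁻¹ ≡ 22 (mod 51), so k ≡ 22·7 ≡ 1 (mod 51).
x = 6 + 7·1 = 13.

13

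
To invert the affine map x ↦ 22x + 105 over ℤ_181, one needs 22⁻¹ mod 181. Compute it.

Run Euclid on (181, 22):
181 = 8×22 + 5
22 = 4×5 + 2
5 = 2×2 + 1
2 = 2×1 + 0
The gcd is 1. Working backward:
1 = 5 − 2·2
1 = −2·22 + 9·5
1 = 9·181 − 74·22
Hence 22⁻¹ ≡ -74 ≡ 107 (mod 181).

107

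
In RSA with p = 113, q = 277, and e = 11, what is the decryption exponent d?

φ(n) = (p−1)(q−1) = 112·276 = 30912.
Need d with 11·d ≡ 1 (mod 30912). Apply the extended Euclidean algorithm:
30912 = 2810×11 + 2
11 = 5×2 + 1
2 = 2×1 + 0
Back-substitute:
1 = 11 − 5·2
1 = −5·30912 + 14051·11
So 11·14051 ≡ 1 (mod 30912), hence d = 14051.

14051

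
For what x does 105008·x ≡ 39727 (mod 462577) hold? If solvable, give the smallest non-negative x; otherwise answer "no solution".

First find gcd(105008, 462577):
462577 = 4*105008 + 42545
105008 = 2*42545 + 19918
42545 = 2*19918 + 2709
19918 = 7*2709 + 955
2709 = 2*955 + 799
955 = 1*799 + 156
799 = 5*156 + 19
156 = 8*19 + 4
19 = 4*4 + 3
4 = 1*3 + 1
3 = 3*1 + 0
gcd = 1, so a unique solution mod 462577 exists.
Back-substitute for the Bézout coefficients:
1 = 4 − 3
1 = −19 + 5·4
1 = 5·156 − 41·19
1 = −41·799 + 210·156
1 = 210·955 − 251·799
1 = −251·2709 + 712·955
1 = 712·19918 − 5235·2709
1 = −5235·42545 + 11182·19918
1 = 11182·105008 − 27599·42545
1 = −27599·462577 + 121578·105008
So 105008·(121578) ≡ 1 (mod 462577), giving 105008⁻¹ ≡ 121578.
x ≡ 105008⁻¹·39727 ≡ 121578·39727 ≡ 162749 (mod 462577).

162749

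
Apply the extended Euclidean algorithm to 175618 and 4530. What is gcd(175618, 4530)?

2

Apply Euclid's algorithm to 175618 and 4530:
175618 = 38×4530 + 3478
4530 = 1×3478 + 1052
3478 = 3×1052 + 322
1052 = 3×322 + 86
322 = 3×86 + 64
86 = 1×64 + 22
64 = 2×22 + 20
22 = 1×20 + 2
20 = 10×2 + 0
gcd(175618, 4530) = 2.
Express as a combination:
2 = 22 − 20
2 = −64 + 3·22
2 = 3·86 − 4·64
2 = −4·322 + 15·86
2 = 15·1052 − 49·322
2 = −49·3478 + 162·1052
2 = 162·4530 − 211·3478
2 = −211·175618 + 8180·4530
So 2 = (-211)·175618 + (8180)·4530.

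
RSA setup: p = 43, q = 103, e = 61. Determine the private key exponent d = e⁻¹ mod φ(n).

913

φ(n) = (p−1)(q−1) = 42·102 = 4284.
Need d with 61·d ≡ 1 (mod 4284). Apply the extended Euclidean algorithm:
4284 = 70·61 + 14
61 = 4·14 + 5
14 = 2·5 + 4
5 = 1·4 + 1
4 = 4·1 + 0
Back-substitute:
1 = 5 − 4
1 = −14 + 3·5
1 = 3·61 − 13·14
1 = −13·4284 + 913·61
So 61·913 ≡ 1 (mod 4284), hence d = 913.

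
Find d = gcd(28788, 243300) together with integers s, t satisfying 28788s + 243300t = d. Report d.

12

Euclidean algorithm:
243300 = 8*28788 + 12996
28788 = 2*12996 + 2796
12996 = 4*2796 + 1812
2796 = 1*1812 + 984
1812 = 1*984 + 828
984 = 1*828 + 156
828 = 5*156 + 48
156 = 3*48 + 12
48 = 4*12 + 0
gcd(28788, 243300) = 12.
Back-substituting:
12 = 156 − 3·48
12 = −3·828 + 16·156
12 = 16·984 − 19·828
12 = −19·1812 + 35·984
12 = 35·2796 − 54·1812
12 = −54·12996 + 251·2796
12 = 251·28788 − 556·12996
12 = −556·243300 + 4699·28788
So 12 = (-556)·243300 + (4699)·28788.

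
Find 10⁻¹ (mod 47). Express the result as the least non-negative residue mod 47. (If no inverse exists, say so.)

Extended Euclidean algorithm:
47 = 4*10 + 7
10 = 1*7 + 3
7 = 2*3 + 1
3 = 3*1 + 0
Since gcd(10, 47) = 1, back-substitute to write 1 as a combination:
1 = 7 − 2·3
1 = −2·10 + 3·7
1 = 3·47 − 14·10
Hence 10⁻¹ ≡ -14 ≡ 33 (mod 47).

33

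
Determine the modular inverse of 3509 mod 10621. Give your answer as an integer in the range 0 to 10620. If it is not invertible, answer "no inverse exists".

Run Euclid on (10621, 3509):
10621 = 3*3509 + 94
3509 = 37*94 + 31
94 = 3*31 + 1
31 = 31*1 + 0
Since gcd(3509, 10621) = 1, back-substitute to write 1 as a combination:
1 = 94 − 3·31
1 = −3·3509 + 112·94
1 = 112·10621 − 339·3509
So 3509·(-339) ≡ 1 (mod 10621), and -339 ≡ 10282 (mod 10621).

10282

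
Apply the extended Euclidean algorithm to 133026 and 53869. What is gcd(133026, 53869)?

Repeated division:
133026 = 2×53869 + 25288
53869 = 2×25288 + 3293
25288 = 7×3293 + 2237
3293 = 1×2237 + 1056
2237 = 2×1056 + 125
1056 = 8×125 + 56
125 = 2×56 + 13
56 = 4×13 + 4
13 = 3×4 + 1
4 = 4×1 + 0
gcd(133026, 53869) = 1.
Working backward:
1 = 13 − 3·4
1 = −3·56 + 13·13
1 = 13·125 − 29·56
1 = −29·1056 + 245·125
1 = 245·2237 − 519·1056
1 = −519·3293 + 764·2237
1 = 764·25288 − 5867·3293
1 = −5867·53869 + 12498·25288
1 = 12498·133026 − 30863·53869
So 1 = (12498)·133026 + (-30863)·53869.

1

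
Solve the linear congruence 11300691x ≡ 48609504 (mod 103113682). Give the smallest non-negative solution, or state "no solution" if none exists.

First find gcd(11300691, 103113682):
103113682 = 9·11300691 + 1407463
11300691 = 8·1407463 + 40987
1407463 = 34·40987 + 13905
40987 = 2·13905 + 13177
13905 = 1·13177 + 728
13177 = 18·728 + 73
728 = 9·73 + 71
73 = 1·71 + 2
71 = 35·2 + 1
2 = 2·1 + 0
gcd = 1, so a unique solution mod 103113682 exists.
Back-substitute for the Bézout coefficients:
1 = 71 − 35·2
1 = −35·73 + 36·71
1 = 36·728 − 359·73
1 = −359·13177 + 6498·728
1 = 6498·13905 − 6857·13177
1 = −6857·40987 + 20212·13905
1 = 20212·1407463 − 694065·40987
1 = −694065·11300691 + 5572732·1407463
1 = 5572732·103113682 − 50848653·11300691
So 11300691·(-50848653) ≡ 1 (mod 103113682), giving 11300691⁻¹ ≡ 52265029.
x ≡ 11300691⁻¹·48609504 ≡ 52265029·48609504 ≡ 61569370 (mod 103113682).

61569370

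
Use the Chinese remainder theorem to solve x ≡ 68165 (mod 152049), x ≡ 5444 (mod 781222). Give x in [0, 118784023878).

104879058944

Write x = 68165 + 152049·k. Then 152049·k ≡ 5444 − 68165 ≡ 718501 (mod 781222).
Need 152049⁻¹ mod 781222. Extended Euclid on (781222, 152049):
781222 = 5×152049 + 20977
152049 = 7×20977 + 5210
20977 = 4×5210 + 137
5210 = 38×137 + 4
137 = 34×4 + 1
4 = 4×1 + 0
Back-substitute:
1 = 137 − 34·4
1 = −34·5210 + 1293·137
1 = 1293·20977 − 5206·5210
1 = −5206·152049 + 37735·20977
1 = 37735·781222 − 193881·152049
152049⁻¹ ≡ 587341 (mod 781222), so k ≡ 587341·718501 ≡ 689771 (mod 781222).
x = 68165 + 152049·689771 = 104879058944.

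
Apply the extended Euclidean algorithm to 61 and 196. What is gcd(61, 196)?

1

Repeated division:
196 = 3×61 + 13
61 = 4×13 + 9
13 = 1×9 + 4
9 = 2×4 + 1
4 = 4×1 + 0
gcd(61, 196) = 1.
Working backward:
1 = 9 − 2·4
1 = −2·13 + 3·9
1 = 3·61 − 14·13
1 = −14·196 + 45·61
So 1 = (-14)·196 + (45)·61.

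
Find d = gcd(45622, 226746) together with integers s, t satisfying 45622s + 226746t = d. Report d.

2

Euclidean algorithm:
226746 = 4×45622 + 44258
45622 = 1×44258 + 1364
44258 = 32×1364 + 610
1364 = 2×610 + 144
610 = 4×144 + 34
144 = 4×34 + 8
34 = 4×8 + 2
8 = 4×2 + 0
gcd(45622, 226746) = 2.
Back-substituting:
2 = 34 − 4·8
2 = −4·144 + 17·34
2 = 17·610 − 72·144
2 = −72·1364 + 161·610
2 = 161·44258 − 5224·1364
2 = −5224·45622 + 5385·44258
2 = 5385·226746 − 26764·45622
So 2 = (5385)·226746 + (-26764)·45622.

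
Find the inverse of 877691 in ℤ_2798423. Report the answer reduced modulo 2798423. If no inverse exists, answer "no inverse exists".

87346

Apply the Euclidean algorithm to 2798423 and 877691:
2798423 = 3*877691 + 165350
877691 = 5*165350 + 50941
165350 = 3*50941 + 12527
50941 = 4*12527 + 833
12527 = 15*833 + 32
833 = 26*32 + 1
32 = 32*1 + 0
The gcd is 1. Working backward:
1 = 833 − 26·32
1 = −26·12527 + 391·833
1 = 391·50941 − 1590·12527
1 = −1590·165350 + 5161·50941
1 = 5161·877691 − 27395·165350
1 = −27395·2798423 + 87346·877691
So 877691·87346 ≡ 1 (mod 2798423).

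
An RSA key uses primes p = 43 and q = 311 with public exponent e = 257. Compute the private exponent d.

3293

φ(n) = (p−1)(q−1) = 42·310 = 13020.
Need d with 257·d ≡ 1 (mod 13020). Apply the extended Euclidean algorithm:
13020 = 50*257 + 170
257 = 1*170 + 87
170 = 1*87 + 83
87 = 1*83 + 4
83 = 20*4 + 3
4 = 1*3 + 1
3 = 3*1 + 0
Back-substitute:
1 = 4 − 3
1 = −83 + 21·4
1 = 21·87 − 22·83
1 = −22·170 + 43·87
1 = 43·257 − 65·170
1 = −65·13020 + 3293·257
So 257·3293 ≡ 1 (mod 13020), hence d = 3293.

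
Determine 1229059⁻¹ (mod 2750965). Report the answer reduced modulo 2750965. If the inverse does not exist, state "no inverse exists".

Extended Euclidean algorithm:
2750965 = 2*1229059 + 292847
1229059 = 4*292847 + 57671
292847 = 5*57671 + 4492
57671 = 12*4492 + 3767
4492 = 1*3767 + 725
3767 = 5*725 + 142
725 = 5*142 + 15
142 = 9*15 + 7
15 = 2*7 + 1
7 = 7*1 + 0
gcd = 1, so the inverse exists. Back-substitute:
1 = 15 − 2·7
1 = −2·142 + 19·15
1 = 19·725 − 97·142
1 = −97·3767 + 504·725
1 = 504·4492 − 601·3767
1 = −601·57671 + 7716·4492
1 = 7716·292847 − 39181·57671
1 = −39181·1229059 + 164440·292847
1 = 164440·2750965 − 368061·1229059
Thus 1229059·(-368061) ≡ 1 (mod 2750965); reducing, -368061 mod 2750965 = 2382904.

2382904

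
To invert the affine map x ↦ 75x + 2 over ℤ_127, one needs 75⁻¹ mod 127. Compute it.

105

gcd(127, 75) by repeated division:
127 = 1·75 + 52
75 = 1·52 + 23
52 = 2·23 + 6
23 = 3·6 + 5
6 = 1·5 + 1
5 = 5·1 + 0
Since gcd(75, 127) = 1, back-substitute to write 1 as a combination:
1 = 6 − 5
1 = −23 + 4·6
1 = 4·52 − 9·23
1 = −9·75 + 13·52
1 = 13·127 − 22·75
Hence 75⁻¹ ≡ -22 ≡ 105 (mod 127).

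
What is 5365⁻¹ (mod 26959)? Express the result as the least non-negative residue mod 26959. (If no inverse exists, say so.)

5432

gcd(26959, 5365) by repeated division:
26959 = 5×5365 + 134
5365 = 40×134 + 5
134 = 26×5 + 4
5 = 1×4 + 1
4 = 4×1 + 0
Since gcd(5365, 26959) = 1, back-substitute to write 1 as a combination:
1 = 5 − 4
1 = −134 + 27·5
1 = 27·5365 − 1081·134
1 = −1081·26959 + 5432·5365
So 5365·5432 ≡ 1 (mod 26959).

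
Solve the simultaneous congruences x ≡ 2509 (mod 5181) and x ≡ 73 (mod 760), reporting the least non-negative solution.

Write x = 2509 + 5181·k. Then 5181·k ≡ 73 − 2509 ≡ 604 (mod 760).
Need 5181⁻¹ mod 760. Extended Euclid on (760, 621):
760 = 1*621 + 139
621 = 4*139 + 65
139 = 2*65 + 9
65 = 7*9 + 2
9 = 4*2 + 1
2 = 2*1 + 0
Back-substitute:
1 = 9 − 4·2
1 = −4·65 + 29·9
1 = 29·139 − 62·65
1 = −62·621 + 277·139
1 = 277·760 − 339·621
5181⁻¹ ≡ 421 (mod 760), so k ≡ 421·604 ≡ 444 (mod 760).
x = 2509 + 5181·444 = 2302873.

2302873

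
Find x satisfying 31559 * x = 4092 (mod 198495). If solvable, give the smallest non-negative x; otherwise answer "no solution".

4818

First find gcd(31559, 198495):
198495 = 6*31559 + 9141
31559 = 3*9141 + 4136
9141 = 2*4136 + 869
4136 = 4*869 + 660
869 = 1*660 + 209
660 = 3*209 + 33
209 = 6*33 + 11
33 = 3*11 + 0
gcd = 11 and 11 | 4092, so solutions exist. Divide through by 11: 2869x ≡ 372 (mod 18045).
Now find 2869⁻¹ mod 18045:
18045 = 6·2869 + 831
2869 = 3·831 + 376
831 = 2·376 + 79
376 = 4·79 + 60
79 = 1·60 + 19
60 = 3·19 + 3
19 = 6·3 + 1
3 = 3·1 + 0
Back-substitute:
1 = 19 − 6·3
1 = −6·60 + 19·19
1 = 19·79 − 25·60
1 = −25·376 + 119·79
1 = 119·831 − 263·376
1 = −263·2869 + 908·831
1 = 908·18045 − 5711·2869
So 2869·(-5711) ≡ 1 (mod 18045), i.e. 2869⁻¹ ≡ 12334.
Then x ≡ 12334·372 ≡ 4818 (mod 18045); the smallest non-negative solution is x = 4818.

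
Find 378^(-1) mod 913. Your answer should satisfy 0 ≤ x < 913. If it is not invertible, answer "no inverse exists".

157

gcd(913, 378) by repeated division:
913 = 2×378 + 157
378 = 2×157 + 64
157 = 2×64 + 29
64 = 2×29 + 6
29 = 4×6 + 5
6 = 1×5 + 1
5 = 5×1 + 0
gcd = 1, so the inverse exists. Back-substitute:
1 = 6 − 5
1 = −29 + 5·6
1 = 5·64 − 11·29
1 = −11·157 + 27·64
1 = 27·378 − 65·157
1 = −65·913 + 157·378
So 378·157 ≡ 1 (mod 913).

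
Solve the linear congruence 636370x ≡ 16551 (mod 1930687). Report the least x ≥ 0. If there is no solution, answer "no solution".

812198

First find gcd(636370, 1930687):
1930687 = 3·636370 + 21577
636370 = 29·21577 + 10637
21577 = 2·10637 + 303
10637 = 35·303 + 32
303 = 9·32 + 15
32 = 2·15 + 2
15 = 7·2 + 1
2 = 2·1 + 0
gcd = 1, so a unique solution mod 1930687 exists.
Back-substitute for the Bézout coefficients:
1 = 15 − 7·2
1 = −7·32 + 15·15
1 = 15·303 − 142·32
1 = −142·10637 + 4985·303
1 = 4985·21577 − 10112·10637
1 = −10112·636370 + 298233·21577
1 = 298233·1930687 − 904811·636370
So 636370·(-904811) ≡ 1 (mod 1930687), giving 636370⁻¹ ≡ 1025876.
x ≡ 636370⁻¹·16551 ≡ 1025876·16551 ≡ 812198 (mod 1930687).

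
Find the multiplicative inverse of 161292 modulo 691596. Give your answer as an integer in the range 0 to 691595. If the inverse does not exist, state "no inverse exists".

no inverse exists

Euclidean algorithm on 691596, 161292:
691596 = 4×161292 + 46428
161292 = 3×46428 + 22008
46428 = 2×22008 + 2412
22008 = 9×2412 + 300
2412 = 8×300 + 12
300 = 25×12 + 0
The gcd is 12, not 1, hence no inverse exists.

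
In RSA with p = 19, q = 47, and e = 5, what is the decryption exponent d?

497

φ(n) = (p−1)(q−1) = 18·46 = 828.
Need d with 5·d ≡ 1 (mod 828). Apply the extended Euclidean algorithm:
828 = 165×5 + 3
5 = 1×3 + 2
3 = 1×2 + 1
2 = 2×1 + 0
Back-substitute:
1 = 3 − 2
1 = −5 + 2·3
1 = 2·828 − 331·5
So 5·(-331) ≡ 1 (mod 828), hence d ≡ -331 ≡ 497 (mod 828).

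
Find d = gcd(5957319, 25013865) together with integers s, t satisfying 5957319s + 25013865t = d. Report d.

Repeated division:
25013865 = 4*5957319 + 1184589
5957319 = 5*1184589 + 34374
1184589 = 34*34374 + 15873
34374 = 2*15873 + 2628
15873 = 6*2628 + 105
2628 = 25*105 + 3
105 = 35*3 + 0
gcd(5957319, 25013865) = 3.
Working backward:
3 = 2628 − 25·105
3 = −25·15873 + 151·2628
3 = 151·34374 − 327·15873
3 = −327·1184589 + 11269·34374
3 = 11269·5957319 − 56672·1184589
3 = −56672·25013865 + 237957·5957319
So 3 = (-56672)·25013865 + (237957)·5957319.

3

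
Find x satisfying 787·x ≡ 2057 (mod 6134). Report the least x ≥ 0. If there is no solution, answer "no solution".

821

First find gcd(787, 6134):
6134 = 7·787 + 625
787 = 1·625 + 162
625 = 3·162 + 139
162 = 1·139 + 23
139 = 6·23 + 1
23 = 23·1 + 0
gcd = 1, so a unique solution mod 6134 exists.
Back-substitute for the Bézout coefficients:
1 = 139 − 6·23
1 = −6·162 + 7·139
1 = 7·625 − 27·162
1 = −27·787 + 34·625
1 = 34·6134 − 265·787
So 787·(-265) ≡ 1 (mod 6134), giving 787⁻¹ ≡ 5869.
x ≡ 787⁻¹·2057 ≡ 5869·2057 ≡ 821 (mod 6134).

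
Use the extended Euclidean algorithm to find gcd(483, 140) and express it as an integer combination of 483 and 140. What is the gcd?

Apply Euclid's algorithm to 483 and 140:
483 = 3×140 + 63
140 = 2×63 + 14
63 = 4×14 + 7
14 = 2×7 + 0
gcd(483, 140) = 7.
Back-substituting:
7 = 63 − 4·14
7 = −4·140 + 9·63
7 = 9·483 − 31·140
So 7 = (9)·483 + (-31)·140.

7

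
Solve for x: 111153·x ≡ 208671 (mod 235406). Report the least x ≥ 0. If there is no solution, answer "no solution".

219327

First find gcd(111153, 235406):
235406 = 2×111153 + 13100
111153 = 8×13100 + 6353
13100 = 2×6353 + 394
6353 = 16×394 + 49
394 = 8×49 + 2
49 = 24×2 + 1
2 = 2×1 + 0
gcd = 1, so a unique solution mod 235406 exists.
Back-substitute for the Bézout coefficients:
1 = 49 − 24·2
1 = −24·394 + 193·49
1 = 193·6353 − 3112·394
1 = −3112·13100 + 6417·6353
1 = 6417·111153 − 54448·13100
1 = −54448·235406 + 115313·111153
So 111153·(115313) ≡ 1 (mod 235406), giving 111153⁻¹ ≡ 115313.
x ≡ 111153⁻¹·208671 ≡ 115313·208671 ≡ 219327 (mod 235406).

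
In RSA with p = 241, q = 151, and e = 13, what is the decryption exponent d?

φ(n) = (p−1)(q−1) = 240·150 = 36000.
Need d with 13·d ≡ 1 (mod 36000). Apply the extended Euclidean algorithm:
36000 = 2769*13 + 3
13 = 4*3 + 1
3 = 3*1 + 0
Back-substitute:
1 = 13 − 4·3
1 = −4·36000 + 11077·13
So 13·11077 ≡ 1 (mod 36000), hence d = 11077.

11077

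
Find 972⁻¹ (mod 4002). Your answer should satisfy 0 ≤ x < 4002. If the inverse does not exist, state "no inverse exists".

Euclidean algorithm on 4002, 972:
4002 = 4*972 + 114
972 = 8*114 + 60
114 = 1*60 + 54
60 = 1*54 + 6
54 = 9*6 + 0
Since gcd = 6 > 1, 972 is not a unit mod 4002.

no inverse exists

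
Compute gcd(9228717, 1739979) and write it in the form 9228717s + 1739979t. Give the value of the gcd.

9

Repeated division:
9228717 = 5·1739979 + 528822
1739979 = 3·528822 + 153513
528822 = 3·153513 + 68283
153513 = 2·68283 + 16947
68283 = 4·16947 + 495
16947 = 34·495 + 117
495 = 4·117 + 27
117 = 4·27 + 9
27 = 3·9 + 0
gcd(9228717, 1739979) = 9.
Working backward:
9 = 117 − 4·27
9 = −4·495 + 17·117
9 = 17·16947 − 582·495
9 = −582·68283 + 2345·16947
9 = 2345·153513 − 5272·68283
9 = −5272·528822 + 18161·153513
9 = 18161·1739979 − 59755·528822
9 = −59755·9228717 + 316936·1739979
So 9 = (-59755)·9228717 + (316936)·1739979.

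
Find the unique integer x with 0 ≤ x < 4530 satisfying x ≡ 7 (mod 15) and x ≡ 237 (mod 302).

1747

Write x = 7 + 15·k. Then 15·k ≡ 237 − 7 ≡ 230 (mod 302).
Need 15⁻¹ mod 302. Extended Euclid on (302, 15):
302 = 20·15 + 2
15 = 7·2 + 1
2 = 2·1 + 0
Back-substitute:
1 = 15 − 7·2
1 = −7·302 + 141·15
15⁻¹ ≡ 141 (mod 302), so k ≡ 141·230 ≡ 116 (mod 302).
x = 7 + 15·116 = 1747.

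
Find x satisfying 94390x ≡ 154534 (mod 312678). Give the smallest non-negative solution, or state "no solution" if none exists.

64654

First find gcd(94390, 312678):
312678 = 3×94390 + 29508
94390 = 3×29508 + 5866
29508 = 5×5866 + 178
5866 = 32×178 + 170
178 = 1×170 + 8
170 = 21×8 + 2
8 = 4×2 + 0
gcd = 2 and 2 | 154534, so solutions exist. Divide through by 2: 47195x ≡ 77267 (mod 156339).
Now find 47195⁻¹ mod 156339:
156339 = 3×47195 + 14754
47195 = 3×14754 + 2933
14754 = 5×2933 + 89
2933 = 32×89 + 85
89 = 1×85 + 4
85 = 21×4 + 1
4 = 4×1 + 0
Back-substitute:
1 = 85 − 21·4
1 = −21·89 + 22·85
1 = 22·2933 − 725·89
1 = −725·14754 + 3647·2933
1 = 3647·47195 − 11666·14754
1 = −11666·156339 + 38645·47195
So 47195⁻¹ ≡ 38645 (mod 156339).
Then x ≡ 38645·77267 ≡ 64654 (mod 156339); the smallest non-negative solution is x = 64654.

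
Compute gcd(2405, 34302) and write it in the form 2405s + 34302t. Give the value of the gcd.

Repeated division:
34302 = 14*2405 + 632
2405 = 3*632 + 509
632 = 1*509 + 123
509 = 4*123 + 17
123 = 7*17 + 4
17 = 4*4 + 1
4 = 4*1 + 0
gcd(2405, 34302) = 1.
Express as a combination:
1 = 17 − 4·4
1 = −4·123 + 29·17
1 = 29·509 − 120·123
1 = −120·632 + 149·509
1 = 149·2405 − 567·632
1 = −567·34302 + 8087·2405
So 1 = (-567)·34302 + (8087)·2405.

1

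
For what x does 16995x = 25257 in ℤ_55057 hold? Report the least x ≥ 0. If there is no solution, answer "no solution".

First find gcd(16995, 55057):
55057 = 3·16995 + 4072
16995 = 4·4072 + 707
4072 = 5·707 + 537
707 = 1·537 + 170
537 = 3·170 + 27
170 = 6·27 + 8
27 = 3·8 + 3
8 = 2·3 + 2
3 = 1·2 + 1
2 = 2·1 + 0
gcd = 1, so a unique solution mod 55057 exists.
Back-substitute for the Bézout coefficients:
1 = 3 − 2
1 = −8 + 3·3
1 = 3·27 − 10·8
1 = −10·170 + 63·27
1 = 63·537 − 199·170
1 = −199·707 + 262·537
1 = 262·4072 − 1509·707
1 = −1509·16995 + 6298·4072
1 = 6298·55057 − 20403·16995
So 16995·(-20403) ≡ 1 (mod 55057), giving 16995⁻¹ ≡ 34654.
x ≡ 16995⁻¹·25257 ≡ 34654·25257 ≡ 14949 (mod 55057).

14949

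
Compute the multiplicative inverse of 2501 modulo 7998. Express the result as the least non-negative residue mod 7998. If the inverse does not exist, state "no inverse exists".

Extended Euclidean algorithm:
7998 = 3*2501 + 495
2501 = 5*495 + 26
495 = 19*26 + 1
26 = 26*1 + 0
gcd = 1, so the inverse exists. Back-substitute:
1 = 495 − 19·26
1 = −19·2501 + 96·495
1 = 96·7998 − 307·2501
So 2501·(-307) ≡ 1 (mod 7998), and -307 ≡ 7691 (mod 7998).

7691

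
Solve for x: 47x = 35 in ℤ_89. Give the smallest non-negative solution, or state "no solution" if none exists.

14

First find gcd(47, 89):
89 = 1×47 + 42
47 = 1×42 + 5
42 = 8×5 + 2
5 = 2×2 + 1
2 = 2×1 + 0
gcd = 1, so a unique solution mod 89 exists.
Back-substitute for the Bézout coefficients:
1 = 5 − 2·2
1 = −2·42 + 17·5
1 = 17·47 − 19·42
1 = −19·89 + 36·47
So 47·(36) ≡ 1 (mod 89), giving 47⁻¹ ≡ 36.
x ≡ 47⁻¹·35 ≡ 36·35 ≡ 14 (mod 89).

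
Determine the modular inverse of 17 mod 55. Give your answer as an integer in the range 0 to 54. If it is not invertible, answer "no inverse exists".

Apply the Euclidean algorithm to 55 and 17:
55 = 3·17 + 4
17 = 4·4 + 1
4 = 4·1 + 0
Since gcd(17, 55) = 1, back-substitute to write 1 as a combination:
1 = 17 − 4·4
1 = −4·55 + 13·17
So 17·13 ≡ 1 (mod 55).

13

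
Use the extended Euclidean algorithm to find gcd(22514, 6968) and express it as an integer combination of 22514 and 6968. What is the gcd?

2

Apply Euclid's algorithm to 22514 and 6968:
22514 = 3·6968 + 1610
6968 = 4·1610 + 528
1610 = 3·528 + 26
528 = 20·26 + 8
26 = 3·8 + 2
8 = 4·2 + 0
gcd(22514, 6968) = 2.
Express as a combination:
2 = 26 − 3·8
2 = −3·528 + 61·26
2 = 61·1610 − 186·528
2 = −186·6968 + 805·1610
2 = 805·22514 − 2601·6968
So 2 = (805)·22514 + (-2601)·6968.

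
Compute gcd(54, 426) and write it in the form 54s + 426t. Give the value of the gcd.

Euclidean algorithm:
426 = 7×54 + 48
54 = 1×48 + 6
48 = 8×6 + 0
gcd(54, 426) = 6.
Back-substituting:
6 = 54 − 48
6 = −426 + 8·54
So 6 = (-1)·426 + (8)·54.

6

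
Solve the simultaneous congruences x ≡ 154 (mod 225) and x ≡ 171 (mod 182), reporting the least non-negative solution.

Write x = 154 + 225·k. Then 225·k ≡ 171 − 154 ≡ 17 (mod 182).
Need 225⁻¹ mod 182. Extended Euclid on (182, 43):
182 = 4·43 + 10
43 = 4·10 + 3
10 = 3·3 + 1
3 = 3·1 + 0
Back-substitute:
1 = 10 − 3·3
1 = −3·43 + 13·10
1 = 13·182 − 55·43
225⁻¹ ≡ 127 (mod 182), so k ≡ 127·17 ≡ 157 (mod 182).
x = 154 + 225·157 = 35479.

35479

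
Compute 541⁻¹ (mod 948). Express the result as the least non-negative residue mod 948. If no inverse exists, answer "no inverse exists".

757

gcd(948, 541) by repeated division:
948 = 1*541 + 407
541 = 1*407 + 134
407 = 3*134 + 5
134 = 26*5 + 4
5 = 1*4 + 1
4 = 4*1 + 0
The gcd is 1. Working backward:
1 = 5 − 4
1 = −134 + 27·5
1 = 27·407 − 82·134
1 = −82·541 + 109·407
1 = 109·948 − 191·541
Hence 541⁻¹ ≡ -191 ≡ 757 (mod 948).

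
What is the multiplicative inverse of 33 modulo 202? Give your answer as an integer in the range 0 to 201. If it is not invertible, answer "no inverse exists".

49

gcd(202, 33) by repeated division:
202 = 6*33 + 4
33 = 8*4 + 1
4 = 4*1 + 0
Since gcd(33, 202) = 1, back-substitute to write 1 as a combination:
1 = 33 − 8·4
1 = −8·202 + 49·33
So 33·49 ≡ 1 (mod 202).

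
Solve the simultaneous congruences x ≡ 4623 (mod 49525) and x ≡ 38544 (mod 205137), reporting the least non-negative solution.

2742104823

Write x = 4623 + 49525·k. Then 49525·k ≡ 38544 − 4623 ≡ 33921 (mod 205137).
Need 49525⁻¹ mod 205137. Extended Euclid on (205137, 49525):
205137 = 4×49525 + 7037
49525 = 7×7037 + 266
7037 = 26×266 + 121
266 = 2×121 + 24
121 = 5×24 + 1
24 = 24×1 + 0
Back-substitute:
1 = 121 − 5·24
1 = −5·266 + 11·121
1 = 11·7037 − 291·266
1 = −291·49525 + 2048·7037
1 = 2048·205137 − 8483·49525
49525⁻¹ ≡ 196654 (mod 205137), so k ≡ 196654·33921 ≡ 55368 (mod 205137).
x = 4623 + 49525·55368 = 2742104823.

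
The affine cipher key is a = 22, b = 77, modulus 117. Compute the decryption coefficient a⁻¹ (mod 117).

16

Apply the Euclidean algorithm to 117 and 22:
117 = 5*22 + 7
22 = 3*7 + 1
7 = 7*1 + 0
Since gcd(22, 117) = 1, back-substitute to write 1 as a combination:
1 = 22 − 3·7
1 = −3·117 + 16·22
So 22·16 ≡ 1 (mod 117).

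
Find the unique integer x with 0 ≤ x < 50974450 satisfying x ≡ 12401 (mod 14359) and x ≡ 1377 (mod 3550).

Write x = 12401 + 14359·k. Then 14359·k ≡ 1377 − 12401 ≡ 3176 (mod 3550).
Need 14359⁻¹ mod 3550. Extended Euclid on (3550, 159):
3550 = 22·159 + 52
159 = 3·52 + 3
52 = 17·3 + 1
3 = 3·1 + 0
Back-substitute:
1 = 52 − 17·3
1 = −17·159 + 52·52
1 = 52·3550 − 1161·159
14359⁻¹ ≡ 2389 (mod 3550), so k ≡ 2389·3176 ≡ 1114 (mod 3550).
x = 12401 + 14359·1114 = 16008327.

16008327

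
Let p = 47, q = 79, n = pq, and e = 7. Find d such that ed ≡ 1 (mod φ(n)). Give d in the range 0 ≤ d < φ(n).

2563

φ(n) = (p−1)(q−1) = 46·78 = 3588.
Need d with 7·d ≡ 1 (mod 3588). Apply the extended Euclidean algorithm:
3588 = 512*7 + 4
7 = 1*4 + 3
4 = 1*3 + 1
3 = 3*1 + 0
Back-substitute:
1 = 4 − 3
1 = −7 + 2·4
1 = 2·3588 − 1025·7
So 7·(-1025) ≡ 1 (mod 3588), hence d ≡ -1025 ≡ 2563 (mod 3588).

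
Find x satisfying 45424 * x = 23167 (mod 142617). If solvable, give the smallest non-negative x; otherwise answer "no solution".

First find gcd(45424, 142617):
142617 = 3·45424 + 6345
45424 = 7·6345 + 1009
6345 = 6·1009 + 291
1009 = 3·291 + 136
291 = 2·136 + 19
136 = 7·19 + 3
19 = 6·3 + 1
3 = 3·1 + 0
gcd = 1, so a unique solution mod 142617 exists.
Back-substitute for the Bézout coefficients:
1 = 19 − 6·3
1 = −6·136 + 43·19
1 = 43·291 − 92·136
1 = −92·1009 + 319·291
1 = 319·6345 − 2006·1009
1 = −2006·45424 + 14361·6345
1 = 14361·142617 − 45089·45424
So 45424·(-45089) ≡ 1 (mod 142617), giving 45424⁻¹ ≡ 97528.
x ≡ 45424⁻¹·23167 ≡ 97528·23167 ≡ 92662 (mod 142617).

92662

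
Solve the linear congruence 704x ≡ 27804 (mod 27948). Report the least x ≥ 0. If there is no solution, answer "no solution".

First find gcd(704, 27948):
27948 = 39·704 + 492
704 = 1·492 + 212
492 = 2·212 + 68
212 = 3·68 + 8
68 = 8·8 + 4
8 = 2·4 + 0
gcd = 4 and 4 | 27804, so solutions exist. Divide through by 4: 176x ≡ 6951 (mod 6987).
Now find 176⁻¹ mod 6987:
6987 = 39·176 + 123
176 = 1·123 + 53
123 = 2·53 + 17
53 = 3·17 + 2
17 = 8·2 + 1
2 = 2·1 + 0
Back-substitute:
1 = 17 − 8·2
1 = −8·53 + 25·17
1 = 25·123 − 58·53
1 = −58·176 + 83·123
1 = 83·6987 − 3295·176
So 176·(-3295) ≡ 1 (mod 6987), i.e. 176⁻¹ ≡ 3692.
Then x ≡ 3692·6951 ≡ 6828 (mod 6987); the smallest non-negative solution is x = 6828.

6828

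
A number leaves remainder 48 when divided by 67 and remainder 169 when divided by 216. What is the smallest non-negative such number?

Write x = 48 + 67·k. Then 67·k ≡ 169 − 48 ≡ 121 (mod 216).
Need 67⁻¹ mod 216. Extended Euclid on (216, 67):
216 = 3*67 + 15
67 = 4*15 + 7
15 = 2*7 + 1
7 = 7*1 + 0
Back-substitute:
1 = 15 − 2·7
1 = −2·67 + 9·15
1 = 9·216 − 29·67
67⁻¹ ≡ 187 (mod 216), so k ≡ 187·121 ≡ 163 (mod 216).
x = 48 + 67·163 = 10969.

10969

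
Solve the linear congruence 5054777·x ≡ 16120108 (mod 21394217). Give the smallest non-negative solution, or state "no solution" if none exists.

gcd(5054777, 21394217):
21394217 = 4*5054777 + 1175109
5054777 = 4*1175109 + 354341
1175109 = 3*354341 + 112086
354341 = 3*112086 + 18083
112086 = 6*18083 + 3588
18083 = 5*3588 + 143
3588 = 25*143 + 13
143 = 11*13 + 0
gcd = 13, but 13 ∤ 16120108, so the congruence has no solution.

no solution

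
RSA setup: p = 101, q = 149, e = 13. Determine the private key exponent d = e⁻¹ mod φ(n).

φ(n) = (p−1)(q−1) = 100·148 = 14800.
Need d with 13·d ≡ 1 (mod 14800). Apply the extended Euclidean algorithm:
14800 = 1138×13 + 6
13 = 2×6 + 1
6 = 6×1 + 0
Back-substitute:
1 = 13 − 2·6
1 = −2·14800 + 2277·13
So 13·2277 ≡ 1 (mod 14800), hence d = 2277.

2277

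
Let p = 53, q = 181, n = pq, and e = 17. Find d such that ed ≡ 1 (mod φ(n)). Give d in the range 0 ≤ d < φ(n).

φ(n) = (p−1)(q−1) = 52·180 = 9360.
Need d with 17·d ≡ 1 (mod 9360). Apply the extended Euclidean algorithm:
9360 = 550·17 + 10
17 = 1·10 + 7
10 = 1·7 + 3
7 = 2·3 + 1
3 = 3·1 + 0
Back-substitute:
1 = 7 − 2·3
1 = −2·10 + 3·7
1 = 3·17 − 5·10
1 = −5·9360 + 2753·17
So 17·2753 ≡ 1 (mod 9360), hence d = 2753.

2753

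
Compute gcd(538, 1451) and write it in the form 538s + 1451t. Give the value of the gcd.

1

Euclidean algorithm:
1451 = 2·538 + 375
538 = 1·375 + 163
375 = 2·163 + 49
163 = 3·49 + 16
49 = 3·16 + 1
16 = 16·1 + 0
gcd(538, 1451) = 1.
Back-substituting:
1 = 49 − 3·16
1 = −3·163 + 10·49
1 = 10·375 − 23·163
1 = −23·538 + 33·375
1 = 33·1451 − 89·538
So 1 = (33)·1451 + (-89)·538.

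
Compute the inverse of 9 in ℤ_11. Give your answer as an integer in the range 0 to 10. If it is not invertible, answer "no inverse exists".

Run Euclid on (11, 9):
11 = 1*9 + 2
9 = 4*2 + 1
2 = 2*1 + 0
gcd = 1, so the inverse exists. Back-substitute:
1 = 9 − 4·2
1 = −4·11 + 5·9
So 9·5 ≡ 1 (mod 11).

5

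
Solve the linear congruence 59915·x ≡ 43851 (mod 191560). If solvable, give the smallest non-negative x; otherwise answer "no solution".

gcd(59915, 191560):
191560 = 3*59915 + 11815
59915 = 5*11815 + 840
11815 = 14*840 + 55
840 = 15*55 + 15
55 = 3*15 + 10
15 = 1*10 + 5
10 = 2*5 + 0
gcd = 5, but 5 ∤ 43851, so the congruence has no solution.

no solution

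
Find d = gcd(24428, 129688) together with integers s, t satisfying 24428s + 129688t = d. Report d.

Apply Euclid's algorithm to 129688 and 24428:
129688 = 5·24428 + 7548
24428 = 3·7548 + 1784
7548 = 4·1784 + 412
1784 = 4·412 + 136
412 = 3·136 + 4
136 = 34·4 + 0
gcd(24428, 129688) = 4.
Express as a combination:
4 = 412 − 3·136
4 = −3·1784 + 13·412
4 = 13·7548 − 55·1784
4 = −55·24428 + 178·7548
4 = 178·129688 − 945·24428
So 4 = (178)·129688 + (-945)·24428.

4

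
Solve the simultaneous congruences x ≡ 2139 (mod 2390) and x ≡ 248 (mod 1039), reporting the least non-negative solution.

664169

Write x = 2139 + 2390·k. Then 2390·k ≡ 248 − 2139 ≡ 187 (mod 1039).
Need 2390⁻¹ mod 1039. Extended Euclid on (1039, 312):
1039 = 3×312 + 103
312 = 3×103 + 3
103 = 34×3 + 1
3 = 3×1 + 0
Back-substitute:
1 = 103 − 34·3
1 = −34·312 + 103·103
1 = 103·1039 − 343·312
2390⁻¹ ≡ 696 (mod 1039), so k ≡ 696·187 ≡ 277 (mod 1039).
x = 2139 + 2390·277 = 664169.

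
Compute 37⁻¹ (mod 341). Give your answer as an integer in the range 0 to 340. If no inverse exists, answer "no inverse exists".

212

Apply the Euclidean algorithm to 341 and 37:
341 = 9*37 + 8
37 = 4*8 + 5
8 = 1*5 + 3
5 = 1*3 + 2
3 = 1*2 + 1
2 = 2*1 + 0
gcd = 1, so the inverse exists. Back-substitute:
1 = 3 − 2
1 = −5 + 2·3
1 = 2·8 − 3·5
1 = −3·37 + 14·8
1 = 14·341 − 129·37
Thus 37·(-129) ≡ 1 (mod 341); reducing, -129 mod 341 = 212.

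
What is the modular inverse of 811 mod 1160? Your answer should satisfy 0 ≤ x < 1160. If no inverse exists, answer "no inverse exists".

811

Run Euclid on (1160, 811):
1160 = 1×811 + 349
811 = 2×349 + 113
349 = 3×113 + 10
113 = 11×10 + 3
10 = 3×3 + 1
3 = 3×1 + 0
Since gcd(811, 1160) = 1, back-substitute to write 1 as a combination:
1 = 10 − 3·3
1 = −3·113 + 34·10
1 = 34·349 − 105·113
1 = −105·811 + 244·349
1 = 244·1160 − 349·811
Thus 811·(-349) ≡ 1 (mod 1160); reducing, -349 mod 1160 = 811.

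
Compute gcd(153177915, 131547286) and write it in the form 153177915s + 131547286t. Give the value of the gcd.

Euclidean algorithm:
153177915 = 1×131547286 + 21630629
131547286 = 6×21630629 + 1763512
21630629 = 12×1763512 + 468485
1763512 = 3×468485 + 358057
468485 = 1×358057 + 110428
358057 = 3×110428 + 26773
110428 = 4×26773 + 3336
26773 = 8×3336 + 85
3336 = 39×85 + 21
85 = 4×21 + 1
21 = 21×1 + 0
gcd(153177915, 131547286) = 1.
Working backward:
1 = 85 − 4·21
1 = −4·3336 + 157·85
1 = 157·26773 − 1260·3336
1 = −1260·110428 + 5197·26773
1 = 5197·358057 − 16851·110428
1 = −16851·468485 + 22048·358057
1 = 22048·1763512 − 82995·468485
1 = −82995·21630629 + 1017988·1763512
1 = 1017988·131547286 − 6190923·21630629
1 = −6190923·153177915 + 7208911·131547286
So 1 = (-6190923)·153177915 + (7208911)·131547286.

1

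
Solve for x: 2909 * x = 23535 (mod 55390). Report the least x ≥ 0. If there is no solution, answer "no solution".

49305

First find gcd(2909, 55390):
55390 = 19*2909 + 119
2909 = 24*119 + 53
119 = 2*53 + 13
53 = 4*13 + 1
13 = 13*1 + 0
gcd = 1, so a unique solution mod 55390 exists.
Back-substitute for the Bézout coefficients:
1 = 53 − 4·13
1 = −4·119 + 9·53
1 = 9·2909 − 220·119
1 = −220·55390 + 4189·2909
So 2909·(4189) ≡ 1 (mod 55390), giving 2909⁻¹ ≡ 4189.
x ≡ 2909⁻¹·23535 ≡ 4189·23535 ≡ 49305 (mod 55390).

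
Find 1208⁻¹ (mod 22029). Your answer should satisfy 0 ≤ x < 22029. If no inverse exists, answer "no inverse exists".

gcd(22029, 1208) by repeated division:
22029 = 18×1208 + 285
1208 = 4×285 + 68
285 = 4×68 + 13
68 = 5×13 + 3
13 = 4×3 + 1
3 = 3×1 + 0
gcd = 1, so the inverse exists. Back-substitute:
1 = 13 − 4·3
1 = −4·68 + 21·13
1 = 21·285 − 88·68
1 = −88·1208 + 373·285
1 = 373·22029 − 6802·1208
So 1208·(-6802) ≡ 1 (mod 22029), and -6802 ≡ 15227 (mod 22029).

15227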